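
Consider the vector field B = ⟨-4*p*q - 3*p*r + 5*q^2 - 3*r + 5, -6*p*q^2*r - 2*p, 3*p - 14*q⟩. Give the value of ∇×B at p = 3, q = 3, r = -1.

(148, -15, 34)

(∇×B)₁ = ∂B₃/∂q − ∂B₂/∂r = 6*p*q^2 - 14
(∇×B)₂ = ∂B₁/∂r − ∂B₃/∂p = -3*p - 6
(∇×B)₃ = ∂B₂/∂p − ∂B₁/∂q = 4*p - 6*q^2*r - 10*q - 2
∇×B = (6*p*q^2 - 14, -3*p - 6, 4*p - 6*q^2*r - 10*q - 2)
At (3, 3, -1): (148, -15, 34).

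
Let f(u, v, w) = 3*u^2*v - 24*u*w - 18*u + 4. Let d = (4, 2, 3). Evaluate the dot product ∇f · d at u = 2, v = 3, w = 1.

∂f/∂u = 6*u*v - 24*w - 18
∂f/∂v = 3*u^2
∂f/∂w = -24*u
∇f at (2, 3, 1) = (-6, 12, -48)
∇f · d = (-6)(4) + (12)(2) + (-48)(3) = -144

-144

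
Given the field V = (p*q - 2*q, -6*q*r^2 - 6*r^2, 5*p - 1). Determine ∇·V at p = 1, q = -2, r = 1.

-8

∂V₁/∂p = q
∂V₂/∂q = -6*r^2
∂V₃/∂r = 0
∇·V = q - 6*r^2
At (1, -2, 1): -8.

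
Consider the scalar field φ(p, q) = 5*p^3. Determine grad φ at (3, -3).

(135, 0)

∂φ/∂p = 15*p^2
∂φ/∂q = 0
∇φ = (15*p^2, 0)
At (3, -3): (135, 0).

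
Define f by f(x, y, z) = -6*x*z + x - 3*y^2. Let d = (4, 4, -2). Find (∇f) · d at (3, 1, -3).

∂f/∂x = -6*z + 1
∂f/∂y = -6*y
∂f/∂z = -6*x
∇f at (3, 1, -3) = (19, -6, -18)
∇f · d = (19)(4) + (-6)(4) + (-18)(-2) = 88

88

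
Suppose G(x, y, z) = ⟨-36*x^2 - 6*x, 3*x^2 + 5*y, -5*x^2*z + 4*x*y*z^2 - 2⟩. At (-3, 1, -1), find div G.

∂G₁/∂x = -72*x - 6
∂G₂/∂y = 5
∂G₃/∂z = -5*x^2 + 8*x*y*z
∇·G = -5*x^2 + 8*x*y*z - 72*x - 1
At (-3, 1, -1): 194.

194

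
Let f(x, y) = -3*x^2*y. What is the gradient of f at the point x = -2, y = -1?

(-12, -12)

∂f/∂x = -6*x*y
∂f/∂y = -3*x^2
∇f = (-6*x*y, -3*x^2)
At (-2, -1): (-12, -12).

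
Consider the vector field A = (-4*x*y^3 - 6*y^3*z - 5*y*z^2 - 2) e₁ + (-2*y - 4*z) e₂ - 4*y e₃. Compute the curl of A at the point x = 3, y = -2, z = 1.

(∇×A)₁ = ∂A₃/∂y − ∂A₂/∂z = 0
(∇×A)₂ = ∂A₁/∂z − ∂A₃/∂x = -6*y^3 - 10*y*z
(∇×A)₃ = ∂A₂/∂x − ∂A₁/∂y = 12*x*y^2 + 18*y^2*z + 5*z^2
∇×A = (0, -6*y^3 - 10*y*z, 12*x*y^2 + 18*y^2*z + 5*z^2)
At (3, -2, 1): (0, 68, 221).

(0, 68, 221)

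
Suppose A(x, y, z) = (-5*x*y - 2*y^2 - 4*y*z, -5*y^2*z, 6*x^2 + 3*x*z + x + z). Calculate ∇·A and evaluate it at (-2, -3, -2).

∂A₁/∂x = -5*y
∂A₂/∂y = -10*y*z
∂A₃/∂z = 3*x + 1
∇·A = 3*x - 10*y*z - 5*y + 1
At (-2, -3, -2): -50.

-50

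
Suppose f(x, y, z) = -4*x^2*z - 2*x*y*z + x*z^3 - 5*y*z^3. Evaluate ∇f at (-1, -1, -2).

∂f/∂x = -8*x*z - 2*y*z + z^3
∂f/∂y = -2*x*z - 5*z^3
∂f/∂z = -4*x^2 - 2*x*y + 3*x*z^2 - 15*y*z^2
∇f = (-8*x*z - 2*y*z + z^3, -2*x*z - 5*z^3, -4*x^2 - 2*x*y + 3*x*z^2 - 15*y*z^2)
At (-1, -1, -2): (-28, 36, 42).

(-28, 36, 42)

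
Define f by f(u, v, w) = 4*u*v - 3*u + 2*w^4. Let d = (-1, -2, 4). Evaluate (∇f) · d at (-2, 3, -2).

∂f/∂u = 4*v - 3
∂f/∂v = 4*u
∂f/∂w = 8*w^3
∇f at (-2, 3, -2) = (9, -8, -64)
∇f · d = (9)(-1) + (-8)(-2) + (-64)(4) = -249

-249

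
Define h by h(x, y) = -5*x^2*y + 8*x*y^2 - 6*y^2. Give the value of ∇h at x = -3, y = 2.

(92, -165)

∂h/∂x = -10*x*y + 8*y^2
∂h/∂y = -5*x^2 + 16*x*y - 12*y
∇h = (-10*x*y + 8*y^2, -5*x^2 + 16*x*y - 12*y)
At (-3, 2): (92, -165).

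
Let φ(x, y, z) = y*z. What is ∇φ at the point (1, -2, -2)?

(0, -2, -2)

∂φ/∂x = 0
∂φ/∂y = z
∂φ/∂z = y
∇φ = (0, z, y)
At (1, -2, -2): (0, -2, -2).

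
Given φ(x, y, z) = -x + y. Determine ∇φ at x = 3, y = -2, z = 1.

(-1, 1, 0)

∂φ/∂x = -1
∂φ/∂y = 1
∂φ/∂z = 0
∇φ = (-1, 1, 0)
At (3, -2, 1): (-1, 1, 0).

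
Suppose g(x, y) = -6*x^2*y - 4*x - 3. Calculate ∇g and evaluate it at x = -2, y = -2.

∂g/∂x = -12*x*y - 4
∂g/∂y = -6*x^2
∇g = (-12*x*y - 4, -6*x^2)
At (-2, -2): (-52, -24).

(-52, -24)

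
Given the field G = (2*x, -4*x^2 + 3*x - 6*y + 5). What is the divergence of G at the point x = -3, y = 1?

∂G₁/∂x = 2
∂G₂/∂y = -6
∇·G = -4
At (-3, 1): -4.

-4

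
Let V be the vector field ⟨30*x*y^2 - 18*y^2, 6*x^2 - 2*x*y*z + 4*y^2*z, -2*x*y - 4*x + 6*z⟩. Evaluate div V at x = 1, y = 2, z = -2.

98

∂V₁/∂x = 30*y^2
∂V₂/∂y = -2*x*z + 8*y*z
∂V₃/∂z = 6
∇·V = -2*x*z + 30*y^2 + 8*y*z + 6
At (1, 2, -2): 98.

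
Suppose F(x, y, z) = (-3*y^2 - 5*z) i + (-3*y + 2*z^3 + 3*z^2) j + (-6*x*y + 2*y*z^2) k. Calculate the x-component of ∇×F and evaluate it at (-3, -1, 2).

-10

(∇×F)_1 = ∂F₃/∂y − ∂F₂/∂z
= -6*x + 2*z^2 − (6*z^2 + 6*z)
= -6*x - 4*z^2 - 6*z
At (-3, -1, 2): -10.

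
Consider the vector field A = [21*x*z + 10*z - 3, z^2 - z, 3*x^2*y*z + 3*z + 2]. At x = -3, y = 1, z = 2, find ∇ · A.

72

∂A₁/∂x = 21*z
∂A₂/∂y = 0
∂A₃/∂z = 3*x^2*y + 3
∇·A = 3*x^2*y + 21*z + 3
At (-3, 1, 2): 72.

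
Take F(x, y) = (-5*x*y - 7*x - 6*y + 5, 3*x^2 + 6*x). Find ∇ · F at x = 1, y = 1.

∂F₁/∂x = -5*y - 7
∂F₂/∂y = 0
∇·F = -5*y - 7
At (1, 1): -12.

-12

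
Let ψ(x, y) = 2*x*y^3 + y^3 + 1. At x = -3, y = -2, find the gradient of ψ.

∂ψ/∂x = 2*y^3
∂ψ/∂y = 6*x*y^2 + 3*y^2
∇ψ = (2*y^3, 6*x*y^2 + 3*y^2)
At (-3, -2): (-16, -60).

(-16, -60)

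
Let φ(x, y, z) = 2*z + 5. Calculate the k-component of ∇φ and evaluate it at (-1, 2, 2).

(∇φ)_3 = ∂φ/∂z = 2
At (-1, 2, 2): 2.

2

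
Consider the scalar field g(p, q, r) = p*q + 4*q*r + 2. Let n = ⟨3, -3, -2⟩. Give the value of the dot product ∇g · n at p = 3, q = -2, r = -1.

13

∂g/∂p = q
∂g/∂q = p + 4*r
∂g/∂r = 4*q
∇g at (3, -2, -1) = (-2, -1, -8)
∇g · n = (-2)(3) + (-1)(-3) + (-8)(-2) = 13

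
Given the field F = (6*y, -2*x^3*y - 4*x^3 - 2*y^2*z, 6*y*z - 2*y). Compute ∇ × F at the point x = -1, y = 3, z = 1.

(22, 0, -36)

(∇×F)₁ = ∂F₃/∂y − ∂F₂/∂z = 2*y^2 + 6*z - 2
(∇×F)₂ = ∂F₁/∂z − ∂F₃/∂x = 0
(∇×F)₃ = ∂F₂/∂x − ∂F₁/∂y = -6*x^2*y - 12*x^2 - 6
∇×F = (2*y^2 + 6*z - 2, 0, -6*x^2*y - 12*x^2 - 6)
At (-1, 3, 1): (22, 0, -36).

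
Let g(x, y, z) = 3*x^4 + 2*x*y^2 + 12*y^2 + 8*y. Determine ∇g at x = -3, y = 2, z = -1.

∂g/∂x = 12*x^3 + 2*y^2
∂g/∂y = 4*x*y + 24*y + 8
∂g/∂z = 0
∇g = (12*x^3 + 2*y^2, 4*x*y + 24*y + 8, 0)
At (-3, 2, -1): (-316, 32, 0).

(-316, 32, 0)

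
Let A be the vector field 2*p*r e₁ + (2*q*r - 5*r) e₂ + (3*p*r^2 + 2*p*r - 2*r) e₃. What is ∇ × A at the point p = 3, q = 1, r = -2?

(∇×A)₁ = ∂A₃/∂q − ∂A₂/∂r = -2*q + 5
(∇×A)₂ = ∂A₁/∂r − ∂A₃/∂p = 2*p - 3*r^2 - 2*r
(∇×A)₃ = ∂A₂/∂p − ∂A₁/∂q = 0
∇×A = (-2*q + 5, 2*p - 3*r^2 - 2*r, 0)
At (3, 1, -2): (3, -2, 0).

(3, -2, 0)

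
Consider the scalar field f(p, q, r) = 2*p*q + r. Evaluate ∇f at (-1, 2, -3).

∂f/∂p = 2*q
∂f/∂q = 2*p
∂f/∂r = 1
∇f = (2*q, 2*p, 1)
At (-1, 2, -3): (4, -2, 1).

(4, -2, 1)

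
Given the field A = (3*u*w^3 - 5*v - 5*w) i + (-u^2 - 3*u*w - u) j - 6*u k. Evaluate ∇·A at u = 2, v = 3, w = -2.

∂A₁/∂u = 3*w^3
∂A₂/∂v = 0
∂A₃/∂w = 0
∇·A = 3*w^3
At (2, 3, -2): -24.

-24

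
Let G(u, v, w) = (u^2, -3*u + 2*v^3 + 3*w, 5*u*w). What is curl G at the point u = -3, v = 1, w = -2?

(-3, 10, -3)

(∇×G)₁ = ∂G₃/∂v − ∂G₂/∂w = -3
(∇×G)₂ = ∂G₁/∂w − ∂G₃/∂u = -5*w
(∇×G)₃ = ∂G₂/∂u − ∂G₁/∂v = -3
∇×G = (-3, -5*w, -3)
At (-3, 1, -2): (-3, 10, -3).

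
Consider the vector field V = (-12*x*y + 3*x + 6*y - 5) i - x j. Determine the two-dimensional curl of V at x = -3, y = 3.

∂V₂/∂x = -1
∂V₁/∂y = -12*x + 6
Scalar curl = 12*x - 7
At (-3, 3): -43.

-43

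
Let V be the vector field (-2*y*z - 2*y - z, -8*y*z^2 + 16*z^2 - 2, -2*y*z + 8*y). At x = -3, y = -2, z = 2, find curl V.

(∇×V)₁ = ∂V₃/∂y − ∂V₂/∂z = 16*y*z - 34*z + 8
(∇×V)₂ = ∂V₁/∂z − ∂V₃/∂x = -2*y - 1
(∇×V)₃ = ∂V₂/∂x − ∂V₁/∂y = 2*z + 2
∇×V = (16*y*z - 34*z + 8, -2*y - 1, 2*z + 2)
At (-3, -2, 2): (-124, 3, 6).

(-124, 3, 6)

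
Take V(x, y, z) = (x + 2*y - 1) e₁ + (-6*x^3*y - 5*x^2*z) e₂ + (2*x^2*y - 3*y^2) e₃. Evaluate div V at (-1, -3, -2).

7

∂V₁/∂x = 1
∂V₂/∂y = -6*x^3
∂V₃/∂z = 0
∇·V = -6*x^3 + 1
At (-1, -3, -2): 7.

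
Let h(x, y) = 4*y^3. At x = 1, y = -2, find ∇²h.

-48

∂²h/∂x² = 0
∂²h/∂y² = 24*y
∇²h = 24*y
At (1, -2): -48.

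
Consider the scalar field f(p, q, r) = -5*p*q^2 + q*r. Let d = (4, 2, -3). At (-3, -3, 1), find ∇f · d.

-349

∂f/∂p = -5*q^2
∂f/∂q = -10*p*q + r
∂f/∂r = q
∇f at (-3, -3, 1) = (-45, -89, -3)
∇f · d = (-45)(4) + (-89)(2) + (-3)(-3) = -349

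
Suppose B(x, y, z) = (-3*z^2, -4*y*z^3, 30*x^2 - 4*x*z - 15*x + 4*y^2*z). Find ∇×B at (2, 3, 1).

(60, -107, 0)

(∇×B)₁ = ∂B₃/∂y − ∂B₂/∂z = 12*y*z^2 + 8*y*z
(∇×B)₂ = ∂B₁/∂z − ∂B₃/∂x = -60*x - 2*z + 15
(∇×B)₃ = ∂B₂/∂x − ∂B₁/∂y = 0
∇×B = (12*y*z^2 + 8*y*z, -60*x - 2*z + 15, 0)
At (2, 3, 1): (60, -107, 0).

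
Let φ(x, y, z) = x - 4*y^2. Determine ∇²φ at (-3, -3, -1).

-8

∂²φ/∂x² = 0
∂²φ/∂y² = -8
∂²φ/∂z² = 0
∇²φ = -8
At (-3, -3, -1): -8.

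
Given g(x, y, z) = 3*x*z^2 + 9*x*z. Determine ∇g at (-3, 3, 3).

(54, 0, -81)

∂g/∂x = 3*z^2 + 9*z
∂g/∂y = 0
∂g/∂z = 6*x*z + 9*x
∇g = (3*z^2 + 9*z, 0, 6*x*z + 9*x)
At (-3, 3, 3): (54, 0, -81).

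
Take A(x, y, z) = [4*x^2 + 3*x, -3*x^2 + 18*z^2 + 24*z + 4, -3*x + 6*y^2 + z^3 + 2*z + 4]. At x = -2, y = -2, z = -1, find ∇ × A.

(-12, 3, 12)

(∇×A)₁ = ∂A₃/∂y − ∂A₂/∂z = 12*y - 36*z - 24
(∇×A)₂ = ∂A₁/∂z − ∂A₃/∂x = 3
(∇×A)₃ = ∂A₂/∂x − ∂A₁/∂y = -6*x
∇×A = (12*y - 36*z - 24, 3, -6*x)
At (-2, -2, -1): (-12, 3, 12).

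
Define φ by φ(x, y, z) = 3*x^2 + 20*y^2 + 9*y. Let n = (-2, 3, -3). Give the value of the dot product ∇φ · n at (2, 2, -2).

∂φ/∂x = 6*x
∂φ/∂y = 40*y + 9
∂φ/∂z = 0
∇φ at (2, 2, -2) = (12, 89, 0)
∇φ · n = (12)(-2) + (89)(3) + (0)(-3) = 243

243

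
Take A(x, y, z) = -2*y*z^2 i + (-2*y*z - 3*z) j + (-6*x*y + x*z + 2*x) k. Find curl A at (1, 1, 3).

(-1, -11, 18)

(∇×A)₁ = ∂A₃/∂y − ∂A₂/∂z = -6*x + 2*y + 3
(∇×A)₂ = ∂A₁/∂z − ∂A₃/∂x = -4*y*z + 6*y - z - 2
(∇×A)₃ = ∂A₂/∂x − ∂A₁/∂y = 2*z^2
∇×A = (-6*x + 2*y + 3, -4*y*z + 6*y - z - 2, 2*z^2)
At (1, 1, 3): (-1, -11, 18).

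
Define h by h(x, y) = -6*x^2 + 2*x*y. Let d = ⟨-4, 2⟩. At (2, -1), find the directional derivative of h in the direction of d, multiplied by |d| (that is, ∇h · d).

112

∂h/∂x = -12*x + 2*y
∂h/∂y = 2*x
∇h at (2, -1) = (-26, 4)
∇h · d = (-26)(-4) + (4)(2) = 112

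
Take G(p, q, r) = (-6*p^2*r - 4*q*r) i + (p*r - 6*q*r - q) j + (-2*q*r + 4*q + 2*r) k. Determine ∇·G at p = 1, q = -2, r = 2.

-31

∂G₁/∂p = -12*p*r
∂G₂/∂q = -6*r - 1
∂G₃/∂r = -2*q + 2
∇·G = -12*p*r - 2*q - 6*r + 1
At (1, -2, 2): -31.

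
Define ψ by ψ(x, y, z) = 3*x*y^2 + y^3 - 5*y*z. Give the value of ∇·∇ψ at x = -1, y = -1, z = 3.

-12

∂²ψ/∂x² = 0
∂²ψ/∂y² = 6*(x + y)
∂²ψ/∂z² = 0
∇²ψ = 6*x + 6*y
At (-1, -1, 3): -12.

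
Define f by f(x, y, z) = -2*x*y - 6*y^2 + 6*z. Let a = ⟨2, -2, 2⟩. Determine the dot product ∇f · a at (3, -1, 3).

4

∂f/∂x = -2*y
∂f/∂y = -2*x - 12*y
∂f/∂z = 6
∇f at (3, -1, 3) = (2, 6, 6)
∇f · a = (2)(2) + (6)(-2) + (6)(2) = 4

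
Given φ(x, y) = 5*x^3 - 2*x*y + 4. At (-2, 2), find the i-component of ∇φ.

(∇φ)_1 = ∂φ/∂x = 15*x^2 - 2*y
At (-2, 2): 56.

56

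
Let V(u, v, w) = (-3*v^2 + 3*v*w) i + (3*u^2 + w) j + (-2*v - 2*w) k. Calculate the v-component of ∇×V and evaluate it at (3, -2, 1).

(∇×V)_2 = ∂V₁/∂w − ∂V₃/∂u
= 3*v − (0)
= 3*v
At (3, -2, 1): -6.

-6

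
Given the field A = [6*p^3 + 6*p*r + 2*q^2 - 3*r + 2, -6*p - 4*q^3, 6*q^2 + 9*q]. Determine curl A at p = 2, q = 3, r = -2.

(45, 9, -18)

(∇×A)₁ = ∂A₃/∂q − ∂A₂/∂r = 12*q + 9
(∇×A)₂ = ∂A₁/∂r − ∂A₃/∂p = 6*p - 3
(∇×A)₃ = ∂A₂/∂p − ∂A₁/∂q = -4*q - 6
∇×A = (12*q + 9, 6*p - 3, -4*q - 6)
At (2, 3, -2): (45, 9, -18).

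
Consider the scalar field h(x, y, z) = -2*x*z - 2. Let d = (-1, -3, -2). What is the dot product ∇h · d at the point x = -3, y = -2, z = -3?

-18

∂h/∂x = -2*z
∂h/∂y = 0
∂h/∂z = -2*x
∇h at (-3, -2, -3) = (6, 0, 6)
∇h · d = (6)(-1) + (0)(-3) + (6)(-2) = -18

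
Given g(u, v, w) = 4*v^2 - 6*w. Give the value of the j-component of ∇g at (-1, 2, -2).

16

(∇g)_2 = ∂g/∂v = 8*v
At (-1, 2, -2): 16.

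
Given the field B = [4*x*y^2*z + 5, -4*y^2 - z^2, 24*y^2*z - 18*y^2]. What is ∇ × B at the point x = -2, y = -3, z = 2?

(∇×B)₁ = ∂B₃/∂y − ∂B₂/∂z = 48*y*z - 36*y + 2*z
(∇×B)₂ = ∂B₁/∂z − ∂B₃/∂x = 4*x*y^2
(∇×B)₃ = ∂B₂/∂x − ∂B₁/∂y = -8*x*y*z
∇×B = (48*y*z - 36*y + 2*z, 4*x*y^2, -8*x*y*z)
At (-2, -3, 2): (-176, -72, -96).

(-176, -72, -96)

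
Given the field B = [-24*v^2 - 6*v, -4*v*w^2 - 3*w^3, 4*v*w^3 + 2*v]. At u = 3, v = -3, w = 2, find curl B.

(22, 0, -138)

(∇×B)₁ = ∂B₃/∂v − ∂B₂/∂w = 8*v*w + 4*w^3 + 9*w^2 + 2
(∇×B)₂ = ∂B₁/∂w − ∂B₃/∂u = 0
(∇×B)₃ = ∂B₂/∂u − ∂B₁/∂v = 48*v + 6
∇×B = (8*v*w + 4*w^3 + 9*w^2 + 2, 0, 48*v + 6)
At (3, -3, 2): (22, 0, -138).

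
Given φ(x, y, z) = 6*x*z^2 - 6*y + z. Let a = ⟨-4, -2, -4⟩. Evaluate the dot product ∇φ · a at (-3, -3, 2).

200

∂φ/∂x = 6*z^2
∂φ/∂y = -6
∂φ/∂z = 12*x*z + 1
∇φ at (-3, -3, 2) = (24, -6, -71)
∇φ · a = (24)(-4) + (-6)(-2) + (-71)(-4) = 200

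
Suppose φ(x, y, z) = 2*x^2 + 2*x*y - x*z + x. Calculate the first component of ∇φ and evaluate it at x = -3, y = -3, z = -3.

(∇φ)_1 = ∂φ/∂x = 4*x + 2*y - z + 1
At (-3, -3, -3): -14.

-14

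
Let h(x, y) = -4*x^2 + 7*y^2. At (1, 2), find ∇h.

∂h/∂x = -8*x
∂h/∂y = 14*y
∇h = (-8*x, 14*y)
At (1, 2): (-8, 28).

(-8, 28)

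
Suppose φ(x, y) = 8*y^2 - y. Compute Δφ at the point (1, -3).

∂²φ/∂x² = 0
∂²φ/∂y² = 16
∇²φ = 16
At (1, -3): 16.

16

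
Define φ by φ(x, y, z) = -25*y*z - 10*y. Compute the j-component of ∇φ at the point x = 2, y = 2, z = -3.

65

(∇φ)_2 = ∂φ/∂y = -25*z - 10
At (2, 2, -3): 65.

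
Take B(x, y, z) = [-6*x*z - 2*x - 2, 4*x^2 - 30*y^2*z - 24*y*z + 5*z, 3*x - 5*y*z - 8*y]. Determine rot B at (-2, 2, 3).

(140, 9, -16)

(∇×B)₁ = ∂B₃/∂y − ∂B₂/∂z = 30*y^2 + 24*y - 5*z - 13
(∇×B)₂ = ∂B₁/∂z − ∂B₃/∂x = -6*x - 3
(∇×B)₃ = ∂B₂/∂x − ∂B₁/∂y = 8*x
∇×B = (30*y^2 + 24*y - 5*z - 13, -6*x - 3, 8*x)
At (-2, 2, 3): (140, 9, -16).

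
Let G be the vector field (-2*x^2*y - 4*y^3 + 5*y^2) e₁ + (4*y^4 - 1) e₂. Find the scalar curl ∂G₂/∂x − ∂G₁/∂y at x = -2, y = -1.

∂G₂/∂x = 0
∂G₁/∂y = -2*x^2 - 12*y^2 + 10*y
Scalar curl = 2*x^2 + 12*y^2 - 10*y
At (-2, -1): 30.

30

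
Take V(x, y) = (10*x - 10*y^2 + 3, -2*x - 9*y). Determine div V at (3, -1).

∂V₁/∂x = 10
∂V₂/∂y = -9
∇·V = 1
At (3, -1): 1.

1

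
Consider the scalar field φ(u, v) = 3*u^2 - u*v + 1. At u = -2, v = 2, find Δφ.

6

∂²φ/∂u² = 6
∂²φ/∂v² = 0
∇²φ = 6
At (-2, 2): 6.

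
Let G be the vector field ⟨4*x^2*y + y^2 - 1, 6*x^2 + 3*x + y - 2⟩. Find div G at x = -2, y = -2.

33

∂G₁/∂x = 8*x*y
∂G₂/∂y = 1
∇·G = 8*x*y + 1
At (-2, -2): 33.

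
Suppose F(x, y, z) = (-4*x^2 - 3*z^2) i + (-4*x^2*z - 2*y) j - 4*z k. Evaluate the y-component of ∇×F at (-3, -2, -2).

(∇×F)_2 = ∂F₁/∂z − ∂F₃/∂x
= -6*z − (0)
= -6*z
At (-3, -2, -2): 12.

12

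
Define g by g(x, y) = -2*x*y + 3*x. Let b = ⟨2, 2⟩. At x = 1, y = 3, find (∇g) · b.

∂g/∂x = -2*y + 3
∂g/∂y = -2*x
∇g at (1, 3) = (-3, -2)
∇g · b = (-3)(2) + (-2)(2) = -10

-10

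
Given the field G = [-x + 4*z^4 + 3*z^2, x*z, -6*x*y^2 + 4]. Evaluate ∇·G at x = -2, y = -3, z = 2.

∂G₁/∂x = -1
∂G₂/∂y = 0
∂G₃/∂z = 0
∇·G = -1
At (-2, -3, 2): -1.

-1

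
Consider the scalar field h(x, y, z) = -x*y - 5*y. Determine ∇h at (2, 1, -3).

∂h/∂x = -y
∂h/∂y = -x - 5
∂h/∂z = 0
∇h = (-y, -x - 5, 0)
At (2, 1, -3): (-1, -7, 0).

(-1, -7, 0)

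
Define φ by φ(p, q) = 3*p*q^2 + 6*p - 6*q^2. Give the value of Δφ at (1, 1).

∂²φ/∂p² = 0
∂²φ/∂q² = 6*(p - 2)
∇²φ = 6*p - 12
At (1, 1): -6.

-6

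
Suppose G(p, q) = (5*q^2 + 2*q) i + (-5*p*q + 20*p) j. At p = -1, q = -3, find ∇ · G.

∂G₁/∂p = 0
∂G₂/∂q = -5*p
∇·G = -5*p
At (-1, -3): 5.

5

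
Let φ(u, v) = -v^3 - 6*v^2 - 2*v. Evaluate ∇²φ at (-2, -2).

∂²φ/∂u² = 0
∂²φ/∂v² = -6*(v + 2)
∇²φ = -6*v - 12
At (-2, -2): 0.

0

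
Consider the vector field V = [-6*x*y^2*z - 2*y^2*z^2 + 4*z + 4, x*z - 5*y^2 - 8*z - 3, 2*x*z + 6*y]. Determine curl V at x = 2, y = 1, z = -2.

(∇×V)₁ = ∂V₃/∂y − ∂V₂/∂z = -x + 14
(∇×V)₂ = ∂V₁/∂z − ∂V₃/∂x = -6*x*y^2 - 4*y^2*z - 2*z + 4
(∇×V)₃ = ∂V₂/∂x − ∂V₁/∂y = 12*x*y*z + 4*y*z^2 + z
∇×V = (-x + 14, -6*x*y^2 - 4*y^2*z - 2*z + 4, 12*x*y*z + 4*y*z^2 + z)
At (2, 1, -2): (12, 4, -34).

(12, 4, -34)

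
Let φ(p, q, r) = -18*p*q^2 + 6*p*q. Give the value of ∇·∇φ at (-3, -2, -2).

∂²φ/∂p² = 0
∂²φ/∂q² = -36*p
∂²φ/∂r² = 0
∇²φ = -36*p
At (-3, -2, -2): 108.

108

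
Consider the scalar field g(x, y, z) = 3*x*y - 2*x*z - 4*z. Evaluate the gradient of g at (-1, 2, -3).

(12, -3, -2)

∂g/∂x = 3*y - 2*z
∂g/∂y = 3*x
∂g/∂z = -2*x - 4
∇g = (3*y - 2*z, 3*x, -2*x - 4)
At (-1, 2, -3): (12, -3, -2).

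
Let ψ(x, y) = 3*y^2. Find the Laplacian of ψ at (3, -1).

6

∂²ψ/∂x² = 0
∂²ψ/∂y² = 6
∇²ψ = 6
At (3, -1): 6.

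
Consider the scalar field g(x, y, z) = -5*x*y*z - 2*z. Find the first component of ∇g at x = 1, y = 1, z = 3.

(∇g)_1 = ∂g/∂x = -5*y*z
At (1, 1, 3): -15.

-15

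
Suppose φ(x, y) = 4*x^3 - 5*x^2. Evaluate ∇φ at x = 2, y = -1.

∂φ/∂x = 12*x^2 - 10*x
∂φ/∂y = 0
∇φ = (12*x^2 - 10*x, 0)
At (2, -1): (28, 0).

(28, 0)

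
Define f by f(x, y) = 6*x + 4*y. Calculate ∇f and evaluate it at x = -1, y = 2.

∂f/∂x = 6
∂f/∂y = 4
∇f = (6, 4)
At (-1, 2): (6, 4).

(6, 4)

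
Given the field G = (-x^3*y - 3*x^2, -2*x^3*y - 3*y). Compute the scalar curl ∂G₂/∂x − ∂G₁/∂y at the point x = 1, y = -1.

∂G₂/∂x = -6*x^2*y
∂G₁/∂y = -x^3
Scalar curl = x^3 - 6*x^2*y
At (1, -1): 7.

7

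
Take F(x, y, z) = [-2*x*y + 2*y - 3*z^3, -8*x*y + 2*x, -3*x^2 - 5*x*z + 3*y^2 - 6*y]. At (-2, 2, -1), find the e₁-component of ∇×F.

6

(∇×F)_1 = ∂F₃/∂y − ∂F₂/∂z
= 6*y - 6 − (0)
= 6*y - 6
At (-2, 2, -1): 6.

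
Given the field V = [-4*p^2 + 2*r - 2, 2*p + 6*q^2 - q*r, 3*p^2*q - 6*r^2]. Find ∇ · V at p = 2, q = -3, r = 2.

-78

∂V₁/∂p = -8*p
∂V₂/∂q = 12*q - r
∂V₃/∂r = -12*r
∇·V = -8*p + 12*q - 13*r
At (2, -3, 2): -78.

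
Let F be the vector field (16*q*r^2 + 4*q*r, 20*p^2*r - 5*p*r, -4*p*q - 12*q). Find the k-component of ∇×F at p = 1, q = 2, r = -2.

(∇×F)_3 = ∂F₂/∂p − ∂F₁/∂q
= 40*p*r - 5*r − (16*r^2 + 4*r)
= 40*p*r - 16*r^2 - 9*r
At (1, 2, -2): -126.

-126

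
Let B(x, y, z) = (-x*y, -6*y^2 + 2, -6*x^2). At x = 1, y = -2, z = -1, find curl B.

(∇×B)₁ = ∂B₃/∂y − ∂B₂/∂z = 0
(∇×B)₂ = ∂B₁/∂z − ∂B₃/∂x = 12*x
(∇×B)₃ = ∂B₂/∂x − ∂B₁/∂y = x
∇×B = (0, 12*x, x)
At (1, -2, -1): (0, 12, 1).

(0, 12, 1)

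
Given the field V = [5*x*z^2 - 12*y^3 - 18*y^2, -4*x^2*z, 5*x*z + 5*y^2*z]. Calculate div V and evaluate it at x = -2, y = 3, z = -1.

∂V₁/∂x = 5*z^2
∂V₂/∂y = 0
∂V₃/∂z = 5*x + 5*y^2
∇·V = 5*x + 5*y^2 + 5*z^2
At (-2, 3, -1): 40.

40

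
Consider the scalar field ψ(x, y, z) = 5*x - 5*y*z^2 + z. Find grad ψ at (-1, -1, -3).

(5, -45, -29)

∂ψ/∂x = 5
∂ψ/∂y = -5*z^2
∂ψ/∂z = -10*y*z + 1
∇ψ = (5, -5*z^2, -10*y*z + 1)
At (-1, -1, -3): (5, -45, -29).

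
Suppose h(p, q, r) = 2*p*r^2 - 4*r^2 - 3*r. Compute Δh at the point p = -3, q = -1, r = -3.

∂²h/∂p² = 0
∂²h/∂q² = 0
∂²h/∂r² = 4*(p - 2)
∇²h = 4*p - 8
At (-3, -1, -3): -20.

-20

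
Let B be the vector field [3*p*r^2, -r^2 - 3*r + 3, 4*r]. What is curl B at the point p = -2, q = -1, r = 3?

(9, -36, 0)

(∇×B)₁ = ∂B₃/∂q − ∂B₂/∂r = 2*r + 3
(∇×B)₂ = ∂B₁/∂r − ∂B₃/∂p = 6*p*r
(∇×B)₃ = ∂B₂/∂p − ∂B₁/∂q = 0
∇×B = (2*r + 3, 6*p*r, 0)
At (-2, -1, 3): (9, -36, 0).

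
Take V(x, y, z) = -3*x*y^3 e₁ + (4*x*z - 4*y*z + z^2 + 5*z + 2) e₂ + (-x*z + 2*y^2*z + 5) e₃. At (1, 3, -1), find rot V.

(-7, -1, 77)

(∇×V)₁ = ∂V₃/∂y − ∂V₂/∂z = -4*x + 4*y*z + 4*y - 2*z - 5
(∇×V)₂ = ∂V₁/∂z − ∂V₃/∂x = z
(∇×V)₃ = ∂V₂/∂x − ∂V₁/∂y = 9*x*y^2 + 4*z
∇×V = (-4*x + 4*y*z + 4*y - 2*z - 5, z, 9*x*y^2 + 4*z)
At (1, 3, -1): (-7, -1, 77).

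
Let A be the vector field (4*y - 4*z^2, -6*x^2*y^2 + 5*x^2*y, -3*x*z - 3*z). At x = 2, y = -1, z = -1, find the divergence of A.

59

∂A₁/∂x = 0
∂A₂/∂y = -12*x^2*y + 5*x^2
∂A₃/∂z = -3*x - 3
∇·A = -12*x^2*y + 5*x^2 - 3*x - 3
At (2, -1, -1): 59.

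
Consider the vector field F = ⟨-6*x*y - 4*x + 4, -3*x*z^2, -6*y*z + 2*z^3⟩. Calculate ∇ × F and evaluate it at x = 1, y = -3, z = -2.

(∇×F)₁ = ∂F₃/∂y − ∂F₂/∂z = 6*x*z - 6*z
(∇×F)₂ = ∂F₁/∂z − ∂F₃/∂x = 0
(∇×F)₃ = ∂F₂/∂x − ∂F₁/∂y = 6*x - 3*z^2
∇×F = (6*x*z - 6*z, 0, 6*x - 3*z^2)
At (1, -3, -2): (0, 0, -6).

(0, 0, -6)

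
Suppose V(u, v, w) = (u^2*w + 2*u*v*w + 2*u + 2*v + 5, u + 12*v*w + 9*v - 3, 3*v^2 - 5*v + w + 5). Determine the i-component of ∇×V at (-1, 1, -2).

(∇×V)_1 = ∂V₃/∂v − ∂V₂/∂w
= 6*v - 5 − (12*v)
= -6*v - 5
At (-1, 1, -2): -11.

-11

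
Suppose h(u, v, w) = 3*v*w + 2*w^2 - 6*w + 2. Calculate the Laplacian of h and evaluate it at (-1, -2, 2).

∂²h/∂u² = 0
∂²h/∂v² = 0
∂²h/∂w² = 4
∇²h = 4
At (-1, -2, 2): 4.

4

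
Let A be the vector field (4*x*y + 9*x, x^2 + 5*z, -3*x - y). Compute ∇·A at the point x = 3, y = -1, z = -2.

5

∂A₁/∂x = 4*y + 9
∂A₂/∂y = 0
∂A₃/∂z = 0
∇·A = 4*y + 9
At (3, -1, -2): 5.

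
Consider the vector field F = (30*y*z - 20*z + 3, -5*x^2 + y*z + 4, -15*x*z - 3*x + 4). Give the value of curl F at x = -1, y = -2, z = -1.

(∇×F)₁ = ∂F₃/∂y − ∂F₂/∂z = -y
(∇×F)₂ = ∂F₁/∂z − ∂F₃/∂x = 30*y + 15*z - 17
(∇×F)₃ = ∂F₂/∂x − ∂F₁/∂y = -10*x - 30*z
∇×F = (-y, 30*y + 15*z - 17, -10*x - 30*z)
At (-1, -2, -1): (2, -92, 40).

(2, -92, 40)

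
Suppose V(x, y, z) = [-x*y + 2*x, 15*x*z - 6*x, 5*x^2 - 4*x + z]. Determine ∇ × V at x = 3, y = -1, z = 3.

(-45, -26, 42)

(∇×V)₁ = ∂V₃/∂y − ∂V₂/∂z = -15*x
(∇×V)₂ = ∂V₁/∂z − ∂V₃/∂x = -10*x + 4
(∇×V)₃ = ∂V₂/∂x − ∂V₁/∂y = x + 15*z - 6
∇×V = (-15*x, -10*x + 4, x + 15*z - 6)
At (3, -1, 3): (-45, -26, 42).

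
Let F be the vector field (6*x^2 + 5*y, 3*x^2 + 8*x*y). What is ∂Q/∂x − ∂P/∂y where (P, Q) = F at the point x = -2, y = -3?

-41

∂F₂/∂x = 6*x + 8*y
∂F₁/∂y = 5
Scalar curl = 6*x + 8*y - 5
At (-2, -3): -41.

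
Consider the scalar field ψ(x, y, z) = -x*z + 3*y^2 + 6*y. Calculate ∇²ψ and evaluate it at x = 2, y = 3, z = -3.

6

∂²ψ/∂x² = 0
∂²ψ/∂y² = 6
∂²ψ/∂z² = 0
∇²ψ = 6
At (2, 3, -3): 6.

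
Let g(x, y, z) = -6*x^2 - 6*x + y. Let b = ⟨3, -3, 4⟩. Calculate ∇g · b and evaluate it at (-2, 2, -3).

∂g/∂x = -12*x - 6
∂g/∂y = 1
∂g/∂z = 0
∇g at (-2, 2, -3) = (18, 1, 0)
∇g · b = (18)(3) + (1)(-3) + (0)(4) = 51

51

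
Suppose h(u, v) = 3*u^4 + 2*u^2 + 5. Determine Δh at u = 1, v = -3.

40

∂²h/∂u² = 4*(9*u^2 + 1)
∂²h/∂v² = 0
∇²h = 36*u^2 + 4
At (1, -3): 40.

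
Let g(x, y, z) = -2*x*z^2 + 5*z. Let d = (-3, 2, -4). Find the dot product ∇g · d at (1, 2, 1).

∂g/∂x = -2*z^2
∂g/∂y = 0
∂g/∂z = -4*x*z + 5
∇g at (1, 2, 1) = (-2, 0, 1)
∇g · d = (-2)(-3) + (0)(2) + (1)(-4) = 2

2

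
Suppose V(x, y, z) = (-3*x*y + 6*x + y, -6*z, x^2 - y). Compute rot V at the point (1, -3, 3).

(5, -2, 2)

(∇×V)₁ = ∂V₃/∂y − ∂V₂/∂z = 5
(∇×V)₂ = ∂V₁/∂z − ∂V₃/∂x = -2*x
(∇×V)₃ = ∂V₂/∂x − ∂V₁/∂y = 3*x - 1
∇×V = (5, -2*x, 3*x - 1)
At (1, -3, 3): (5, -2, 2).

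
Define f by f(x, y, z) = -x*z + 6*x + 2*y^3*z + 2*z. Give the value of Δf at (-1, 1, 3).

36

∂²f/∂x² = 0
∂²f/∂y² = 12*y*z
∂²f/∂z² = 0
∇²f = 12*y*z
At (-1, 1, 3): 36.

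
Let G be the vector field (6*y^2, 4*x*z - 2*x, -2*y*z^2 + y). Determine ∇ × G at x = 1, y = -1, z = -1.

(-5, 0, 6)

(∇×G)₁ = ∂G₃/∂y − ∂G₂/∂z = -4*x - 2*z^2 + 1
(∇×G)₂ = ∂G₁/∂z − ∂G₃/∂x = 0
(∇×G)₃ = ∂G₂/∂x − ∂G₁/∂y = -12*y + 4*z - 2
∇×G = (-4*x - 2*z^2 + 1, 0, -12*y + 4*z - 2)
At (1, -1, -1): (-5, 0, 6).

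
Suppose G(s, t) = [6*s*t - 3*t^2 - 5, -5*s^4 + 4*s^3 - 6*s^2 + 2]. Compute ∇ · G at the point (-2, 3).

∂G₁/∂s = 6*t
∂G₂/∂t = 0
∇·G = 6*t
At (-2, 3): 18.

18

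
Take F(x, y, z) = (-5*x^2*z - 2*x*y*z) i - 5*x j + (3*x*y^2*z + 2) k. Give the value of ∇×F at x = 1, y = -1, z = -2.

(∇×F)₁ = ∂F₃/∂y − ∂F₂/∂z = 6*x*y*z
(∇×F)₂ = ∂F₁/∂z − ∂F₃/∂x = -5*x^2 - 2*x*y - 3*y^2*z
(∇×F)₃ = ∂F₂/∂x − ∂F₁/∂y = 2*x*z - 5
∇×F = (6*x*y*z, -5*x^2 - 2*x*y - 3*y^2*z, 2*x*z - 5)
At (1, -1, -2): (12, 3, -9).

(12, 3, -9)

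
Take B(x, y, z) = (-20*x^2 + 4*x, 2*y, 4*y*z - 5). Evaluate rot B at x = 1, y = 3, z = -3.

(-12, 0, 0)

(∇×B)₁ = ∂B₃/∂y − ∂B₂/∂z = 4*z
(∇×B)₂ = ∂B₁/∂z − ∂B₃/∂x = 0
(∇×B)₃ = ∂B₂/∂x − ∂B₁/∂y = 0
∇×B = (4*z, 0, 0)
At (1, 3, -3): (-12, 0, 0).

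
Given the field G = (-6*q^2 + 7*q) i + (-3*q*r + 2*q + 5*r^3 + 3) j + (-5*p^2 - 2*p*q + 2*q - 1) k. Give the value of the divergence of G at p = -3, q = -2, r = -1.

5

∂G₁/∂p = 0
∂G₂/∂q = -3*r + 2
∂G₃/∂r = 0
∇·G = -3*r + 2
At (-3, -2, -1): 5.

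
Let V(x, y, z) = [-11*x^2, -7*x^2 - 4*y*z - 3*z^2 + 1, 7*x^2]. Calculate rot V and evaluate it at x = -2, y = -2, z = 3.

(10, 28, 28)

(∇×V)₁ = ∂V₃/∂y − ∂V₂/∂z = 4*y + 6*z
(∇×V)₂ = ∂V₁/∂z − ∂V₃/∂x = -14*x
(∇×V)₃ = ∂V₂/∂x − ∂V₁/∂y = -14*x
∇×V = (4*y + 6*z, -14*x, -14*x)
At (-2, -2, 3): (10, 28, 28).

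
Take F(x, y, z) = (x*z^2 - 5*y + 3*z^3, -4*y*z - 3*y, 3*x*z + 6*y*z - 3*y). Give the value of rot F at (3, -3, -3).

(-33, 72, 5)

(∇×F)₁ = ∂F₃/∂y − ∂F₂/∂z = 4*y + 6*z - 3
(∇×F)₂ = ∂F₁/∂z − ∂F₃/∂x = 2*x*z + 9*z^2 - 3*z
(∇×F)₃ = ∂F₂/∂x − ∂F₁/∂y = 5
∇×F = (4*y + 6*z - 3, 2*x*z + 9*z^2 - 3*z, 5)
At (3, -3, -3): (-33, 72, 5).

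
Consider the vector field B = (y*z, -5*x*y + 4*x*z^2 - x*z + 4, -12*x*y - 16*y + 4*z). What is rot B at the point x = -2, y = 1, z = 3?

(∇×B)₁ = ∂B₃/∂y − ∂B₂/∂z = -8*x*z - 11*x - 16
(∇×B)₂ = ∂B₁/∂z − ∂B₃/∂x = 13*y
(∇×B)₃ = ∂B₂/∂x − ∂B₁/∂y = -5*y + 4*z^2 - 2*z
∇×B = (-8*x*z - 11*x - 16, 13*y, -5*y + 4*z^2 - 2*z)
At (-2, 1, 3): (54, 13, 25).

(54, 13, 25)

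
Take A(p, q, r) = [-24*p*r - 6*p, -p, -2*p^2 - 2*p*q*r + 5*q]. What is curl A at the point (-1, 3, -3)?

(∇×A)₁ = ∂A₃/∂q − ∂A₂/∂r = -2*p*r + 5
(∇×A)₂ = ∂A₁/∂r − ∂A₃/∂p = -20*p + 2*q*r
(∇×A)₃ = ∂A₂/∂p − ∂A₁/∂q = -1
∇×A = (-2*p*r + 5, -20*p + 2*q*r, -1)
At (-1, 3, -3): (-1, 2, -1).

(-1, 2, -1)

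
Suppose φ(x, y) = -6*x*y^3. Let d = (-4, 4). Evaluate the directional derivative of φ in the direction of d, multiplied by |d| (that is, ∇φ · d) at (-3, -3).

1296

∂φ/∂x = -6*y^3
∂φ/∂y = -18*x*y^2
∇φ at (-3, -3) = (162, 486)
∇φ · d = (162)(-4) + (486)(4) = 1296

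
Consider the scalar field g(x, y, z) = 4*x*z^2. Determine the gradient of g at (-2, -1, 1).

(4, 0, -16)

∂g/∂x = 4*z^2
∂g/∂y = 0
∂g/∂z = 8*x*z
∇g = (4*z^2, 0, 8*x*z)
At (-2, -1, 1): (4, 0, -16).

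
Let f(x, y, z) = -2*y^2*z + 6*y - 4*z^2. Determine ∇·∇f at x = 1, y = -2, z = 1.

∂²f/∂x² = 0
∂²f/∂y² = -4*z
∂²f/∂z² = -8
∇²f = -4*z - 8
At (1, -2, 1): -12.

-12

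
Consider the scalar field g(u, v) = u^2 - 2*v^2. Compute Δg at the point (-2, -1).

-2

∂²g/∂u² = 2
∂²g/∂v² = -4
∇²g = -2
At (-2, -1): -2.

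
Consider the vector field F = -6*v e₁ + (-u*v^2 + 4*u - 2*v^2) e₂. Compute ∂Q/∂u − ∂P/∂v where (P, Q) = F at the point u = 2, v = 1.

9

∂F₂/∂u = -v^2 + 4
∂F₁/∂v = -6
Scalar curl = -v^2 + 10
At (2, 1): 9.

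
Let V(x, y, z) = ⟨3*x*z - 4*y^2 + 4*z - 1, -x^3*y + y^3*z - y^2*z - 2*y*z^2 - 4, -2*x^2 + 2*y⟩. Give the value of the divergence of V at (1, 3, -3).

-91

∂V₁/∂x = 3*z
∂V₂/∂y = -x^3 + 3*y^2*z - 2*y*z - 2*z^2
∂V₃/∂z = 0
∇·V = -x^3 + 3*y^2*z - 2*y*z - 2*z^2 + 3*z
At (1, 3, -3): -91.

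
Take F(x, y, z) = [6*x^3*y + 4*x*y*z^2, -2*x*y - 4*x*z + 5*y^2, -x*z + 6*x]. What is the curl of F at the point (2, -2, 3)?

(∇×F)₁ = ∂F₃/∂y − ∂F₂/∂z = 4*x
(∇×F)₂ = ∂F₁/∂z − ∂F₃/∂x = 8*x*y*z + z - 6
(∇×F)₃ = ∂F₂/∂x − ∂F₁/∂y = -6*x^3 - 4*x*z^2 - 2*y - 4*z
∇×F = (4*x, 8*x*y*z + z - 6, -6*x^3 - 4*x*z^2 - 2*y - 4*z)
At (2, -2, 3): (8, -99, -128).

(8, -99, -128)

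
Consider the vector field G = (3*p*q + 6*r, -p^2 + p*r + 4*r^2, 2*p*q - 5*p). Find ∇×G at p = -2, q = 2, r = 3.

(∇×G)₁ = ∂G₃/∂q − ∂G₂/∂r = p - 8*r
(∇×G)₂ = ∂G₁/∂r − ∂G₃/∂p = -2*q + 11
(∇×G)₃ = ∂G₂/∂p − ∂G₁/∂q = -5*p + r
∇×G = (p - 8*r, -2*q + 11, -5*p + r)
At (-2, 2, 3): (-26, 7, 13).

(-26, 7, 13)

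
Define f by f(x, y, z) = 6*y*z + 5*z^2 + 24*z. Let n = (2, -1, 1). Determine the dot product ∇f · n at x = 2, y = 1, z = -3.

18

∂f/∂x = 0
∂f/∂y = 6*z
∂f/∂z = 6*y + 10*z + 24
∇f at (2, 1, -3) = (0, -18, 0)
∇f · n = (0)(2) + (-18)(-1) + (0)(1) = 18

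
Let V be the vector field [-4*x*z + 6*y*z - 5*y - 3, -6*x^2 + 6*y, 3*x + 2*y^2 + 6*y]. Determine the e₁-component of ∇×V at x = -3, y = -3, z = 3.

(∇×V)_1 = ∂V₃/∂y − ∂V₂/∂z
= 4*y + 6 − (0)
= 4*y + 6
At (-3, -3, 3): -6.

-6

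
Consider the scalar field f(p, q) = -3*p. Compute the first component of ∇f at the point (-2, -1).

-3

(∇f)_1 = ∂f/∂p = -3
At (-2, -1): -3.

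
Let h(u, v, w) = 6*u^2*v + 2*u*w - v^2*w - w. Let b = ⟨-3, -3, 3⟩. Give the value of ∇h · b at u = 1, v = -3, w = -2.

114

∂h/∂u = 12*u*v + 2*w
∂h/∂v = 6*u^2 - 2*v*w
∂h/∂w = 2*u - v^2 - 1
∇h at (1, -3, -2) = (-40, -6, -8)
∇h · b = (-40)(-3) + (-6)(-3) + (-8)(3) = 114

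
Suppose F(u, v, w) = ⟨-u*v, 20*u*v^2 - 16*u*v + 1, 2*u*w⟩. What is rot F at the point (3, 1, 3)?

(∇×F)₁ = ∂F₃/∂v − ∂F₂/∂w = 0
(∇×F)₂ = ∂F₁/∂w − ∂F₃/∂u = -2*w
(∇×F)₃ = ∂F₂/∂u − ∂F₁/∂v = u + 20*v^2 - 16*v
∇×F = (0, -2*w, u + 20*v^2 - 16*v)
At (3, 1, 3): (0, -6, 7).

(0, -6, 7)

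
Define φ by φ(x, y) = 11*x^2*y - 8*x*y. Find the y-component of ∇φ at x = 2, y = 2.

(∇φ)_2 = ∂φ/∂y = 11*x^2 - 8*x
At (2, 2): 28.

28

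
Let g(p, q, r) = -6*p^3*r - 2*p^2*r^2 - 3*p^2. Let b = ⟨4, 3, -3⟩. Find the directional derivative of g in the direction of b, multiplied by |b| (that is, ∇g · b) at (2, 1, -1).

304

∂g/∂p = -18*p^2*r - 4*p*r^2 - 6*p
∂g/∂q = 0
∂g/∂r = -6*p^3 - 4*p^2*r
∇g at (2, 1, -1) = (52, 0, -32)
∇g · b = (52)(4) + (0)(3) + (-32)(-3) = 304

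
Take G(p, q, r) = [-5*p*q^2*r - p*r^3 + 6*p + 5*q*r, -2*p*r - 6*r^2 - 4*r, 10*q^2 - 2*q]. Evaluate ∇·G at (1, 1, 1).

∂G₁/∂p = -5*q^2*r - r^3 + 6
∂G₂/∂q = 0
∂G₃/∂r = 0
∇·G = -5*q^2*r - r^3 + 6
At (1, 1, 1): 0.

0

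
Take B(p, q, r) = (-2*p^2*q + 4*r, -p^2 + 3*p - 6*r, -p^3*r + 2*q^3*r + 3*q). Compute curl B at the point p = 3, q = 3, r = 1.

(63, 31, 15)

(∇×B)₁ = ∂B₃/∂q − ∂B₂/∂r = 6*q^2*r + 9
(∇×B)₂ = ∂B₁/∂r − ∂B₃/∂p = 3*p^2*r + 4
(∇×B)₃ = ∂B₂/∂p − ∂B₁/∂q = 2*p^2 - 2*p + 3
∇×B = (6*q^2*r + 9, 3*p^2*r + 4, 2*p^2 - 2*p + 3)
At (3, 3, 1): (63, 31, 15).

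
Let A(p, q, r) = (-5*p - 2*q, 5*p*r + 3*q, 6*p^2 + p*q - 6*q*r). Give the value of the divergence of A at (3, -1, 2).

∂A₁/∂p = -5
∂A₂/∂q = 3
∂A₃/∂r = -6*q
∇·A = -6*q - 2
At (3, -1, 2): 4.

4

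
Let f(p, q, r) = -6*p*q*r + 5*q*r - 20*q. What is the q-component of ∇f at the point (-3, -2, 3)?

49

(∇f)_2 = ∂f/∂q = -6*p*r + 5*r - 20
At (-3, -2, 3): 49.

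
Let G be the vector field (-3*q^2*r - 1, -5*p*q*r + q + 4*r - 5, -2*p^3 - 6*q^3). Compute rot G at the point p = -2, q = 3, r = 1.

(-196, -3, 3)

(∇×G)₁ = ∂G₃/∂q − ∂G₂/∂r = 5*p*q - 18*q^2 - 4
(∇×G)₂ = ∂G₁/∂r − ∂G₃/∂p = 6*p^2 - 3*q^2
(∇×G)₃ = ∂G₂/∂p − ∂G₁/∂q = q*r
∇×G = (5*p*q - 18*q^2 - 4, 6*p^2 - 3*q^2, q*r)
At (-2, 3, 1): (-196, -3, 3).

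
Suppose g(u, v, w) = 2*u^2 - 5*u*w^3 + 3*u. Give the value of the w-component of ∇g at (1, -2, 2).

(∇g)_3 = ∂g/∂w = -15*u*w^2
At (1, -2, 2): -60.

-60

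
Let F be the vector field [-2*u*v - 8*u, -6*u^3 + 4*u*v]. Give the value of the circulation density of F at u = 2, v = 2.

∂F₂/∂u = -18*u^2 + 4*v
∂F₁/∂v = -2*u
Scalar curl = -18*u^2 + 2*u + 4*v
At (2, 2): -60.

-60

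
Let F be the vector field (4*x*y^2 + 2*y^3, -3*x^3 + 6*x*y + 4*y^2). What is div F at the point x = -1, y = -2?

-6

∂F₁/∂x = 4*y^2
∂F₂/∂y = 6*x + 8*y
∇·F = 6*x + 4*y^2 + 8*y
At (-1, -2): -6.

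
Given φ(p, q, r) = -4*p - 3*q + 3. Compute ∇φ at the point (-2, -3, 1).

(-4, -3, 0)

∂φ/∂p = -4
∂φ/∂q = -3
∂φ/∂r = 0
∇φ = (-4, -3, 0)
At (-2, -3, 1): (-4, -3, 0).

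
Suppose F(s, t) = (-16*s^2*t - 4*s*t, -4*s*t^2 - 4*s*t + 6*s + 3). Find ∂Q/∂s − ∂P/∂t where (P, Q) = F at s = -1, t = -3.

-6

∂F₂/∂s = -4*t^2 - 4*t + 6
∂F₁/∂t = -16*s^2 - 4*s
Scalar curl = 16*s^2 + 4*s - 4*t^2 - 4*t + 6
At (-1, -3): -6.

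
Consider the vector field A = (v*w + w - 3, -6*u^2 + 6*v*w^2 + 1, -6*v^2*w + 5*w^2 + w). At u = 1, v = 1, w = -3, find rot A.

(72, 2, -9)

(∇×A)₁ = ∂A₃/∂v − ∂A₂/∂w = -24*v*w
(∇×A)₂ = ∂A₁/∂w − ∂A₃/∂u = v + 1
(∇×A)₃ = ∂A₂/∂u − ∂A₁/∂v = -12*u - w
∇×A = (-24*v*w, v + 1, -12*u - w)
At (1, 1, -3): (72, 2, -9).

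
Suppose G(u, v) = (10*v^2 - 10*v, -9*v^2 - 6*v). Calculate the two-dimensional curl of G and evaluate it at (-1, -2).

∂G₂/∂u = 0
∂G₁/∂v = 20*v - 10
Scalar curl = -20*v + 10
At (-1, -2): 50.

50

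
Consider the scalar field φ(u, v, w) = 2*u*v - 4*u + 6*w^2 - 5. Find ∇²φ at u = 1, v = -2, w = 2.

∂²φ/∂u² = 0
∂²φ/∂v² = 0
∂²φ/∂w² = 12
∇²φ = 12
At (1, -2, 2): 12.

12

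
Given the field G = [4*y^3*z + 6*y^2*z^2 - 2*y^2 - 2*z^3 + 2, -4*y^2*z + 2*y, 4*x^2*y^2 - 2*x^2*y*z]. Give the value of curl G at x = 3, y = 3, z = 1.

(234, 30, -132)

(∇×G)₁ = ∂G₃/∂y − ∂G₂/∂z = 8*x^2*y - 2*x^2*z + 4*y^2
(∇×G)₂ = ∂G₁/∂z − ∂G₃/∂x = -8*x*y^2 + 4*x*y*z + 4*y^3 + 12*y^2*z - 6*z^2
(∇×G)₃ = ∂G₂/∂x − ∂G₁/∂y = -12*y^2*z - 12*y*z^2 + 4*y
∇×G = (8*x^2*y - 2*x^2*z + 4*y^2, -8*x*y^2 + 4*x*y*z + 4*y^3 + 12*y^2*z - 6*z^2, -12*y^2*z - 12*y*z^2 + 4*y)
At (3, 3, 1): (234, 30, -132).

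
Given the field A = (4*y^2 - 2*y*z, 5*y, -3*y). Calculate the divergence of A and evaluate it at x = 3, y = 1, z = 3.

5

∂A₁/∂x = 0
∂A₂/∂y = 5
∂A₃/∂z = 0
∇·A = 5
At (3, 1, 3): 5.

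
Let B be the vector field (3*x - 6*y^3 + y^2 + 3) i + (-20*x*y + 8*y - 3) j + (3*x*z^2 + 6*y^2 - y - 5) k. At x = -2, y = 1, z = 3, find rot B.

(11, -27, -4)

(∇×B)₁ = ∂B₃/∂y − ∂B₂/∂z = 12*y - 1
(∇×B)₂ = ∂B₁/∂z − ∂B₃/∂x = -3*z^2
(∇×B)₃ = ∂B₂/∂x − ∂B₁/∂y = 18*y^2 - 22*y
∇×B = (12*y - 1, -3*z^2, 18*y^2 - 22*y)
At (-2, 1, 3): (11, -27, -4).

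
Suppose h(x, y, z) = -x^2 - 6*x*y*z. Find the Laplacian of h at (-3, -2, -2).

-2

∂²h/∂x² = -2
∂²h/∂y² = 0
∂²h/∂z² = 0
∇²h = -2
At (-3, -2, -2): -2.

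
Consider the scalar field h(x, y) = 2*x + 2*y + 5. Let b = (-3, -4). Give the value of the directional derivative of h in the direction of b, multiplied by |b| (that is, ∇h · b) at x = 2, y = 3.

-14

∂h/∂x = 2
∂h/∂y = 2
∇h at (2, 3) = (2, 2)
∇h · b = (2)(-3) + (2)(-4) = -14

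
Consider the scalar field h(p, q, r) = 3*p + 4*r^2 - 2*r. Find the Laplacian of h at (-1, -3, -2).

∂²h/∂p² = 0
∂²h/∂q² = 0
∂²h/∂r² = 8
∇²h = 8
At (-1, -3, -2): 8.

8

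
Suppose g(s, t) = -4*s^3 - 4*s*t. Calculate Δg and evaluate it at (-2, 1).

48

∂²g/∂s² = -24*s
∂²g/∂t² = 0
∇²g = -24*s
At (-2, 1): 48.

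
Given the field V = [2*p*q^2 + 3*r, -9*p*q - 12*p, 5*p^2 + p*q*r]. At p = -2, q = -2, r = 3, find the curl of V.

(∇×V)₁ = ∂V₃/∂q − ∂V₂/∂r = p*r
(∇×V)₂ = ∂V₁/∂r − ∂V₃/∂p = -10*p - q*r + 3
(∇×V)₃ = ∂V₂/∂p − ∂V₁/∂q = -4*p*q - 9*q - 12
∇×V = (p*r, -10*p - q*r + 3, -4*p*q - 9*q - 12)
At (-2, -2, 3): (-6, 29, -10).

(-6, 29, -10)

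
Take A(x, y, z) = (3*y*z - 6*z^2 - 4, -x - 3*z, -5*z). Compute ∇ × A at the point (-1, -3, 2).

(∇×A)₁ = ∂A₃/∂y − ∂A₂/∂z = 3
(∇×A)₂ = ∂A₁/∂z − ∂A₃/∂x = 3*y - 12*z
(∇×A)₃ = ∂A₂/∂x − ∂A₁/∂y = -3*z - 1
∇×A = (3, 3*y - 12*z, -3*z - 1)
At (-1, -3, 2): (3, -33, -7).

(3, -33, -7)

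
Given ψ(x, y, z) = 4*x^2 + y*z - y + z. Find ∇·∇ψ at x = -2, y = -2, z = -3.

8

∂²ψ/∂x² = 8
∂²ψ/∂y² = 0
∂²ψ/∂z² = 0
∇²ψ = 8
At (-2, -2, -3): 8.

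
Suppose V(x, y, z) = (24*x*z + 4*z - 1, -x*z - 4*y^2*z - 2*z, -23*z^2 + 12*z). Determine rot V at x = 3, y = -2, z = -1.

(∇×V)₁ = ∂V₃/∂y − ∂V₂/∂z = x + 4*y^2 + 2
(∇×V)₂ = ∂V₁/∂z − ∂V₃/∂x = 24*x + 4
(∇×V)₃ = ∂V₂/∂x − ∂V₁/∂y = -z
∇×V = (x + 4*y^2 + 2, 24*x + 4, -z)
At (3, -2, -1): (21, 76, 1).

(21, 76, 1)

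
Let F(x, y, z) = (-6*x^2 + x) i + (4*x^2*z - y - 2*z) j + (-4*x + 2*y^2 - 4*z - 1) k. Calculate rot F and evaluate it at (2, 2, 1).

(∇×F)₁ = ∂F₃/∂y − ∂F₂/∂z = -4*x^2 + 4*y + 2
(∇×F)₂ = ∂F₁/∂z − ∂F₃/∂x = 4
(∇×F)₃ = ∂F₂/∂x − ∂F₁/∂y = 8*x*z
∇×F = (-4*x^2 + 4*y + 2, 4, 8*x*z)
At (2, 2, 1): (-6, 4, 16).

(-6, 4, 16)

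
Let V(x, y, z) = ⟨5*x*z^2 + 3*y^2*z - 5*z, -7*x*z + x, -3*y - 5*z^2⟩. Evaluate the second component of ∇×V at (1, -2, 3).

(∇×V)_2 = ∂V₁/∂z − ∂V₃/∂x
= 10*x*z + 3*y^2 - 5 − (0)
= 10*x*z + 3*y^2 - 5
At (1, -2, 3): 37.

37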